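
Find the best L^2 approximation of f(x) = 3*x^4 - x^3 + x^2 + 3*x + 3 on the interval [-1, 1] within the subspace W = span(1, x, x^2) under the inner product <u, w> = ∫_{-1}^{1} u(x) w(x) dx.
g(x) = 25*x^2/7 + 12*x/5 + 96/35

The best approximation g ∈ W is the orthogonal projection of f onto W. Writing g = a_0 + a_1 x + a_2 x^2, the coefficients solve the normal equations G · a = b where
  G_{ij} = <φ_i, φ_j> and b_i = <f, φ_i>, with φ_0 = 1, φ_1 = x, φ_2 = x^2.
G =
  [2, 0, 2/3]
  [0, 2/3, 0]
  [2/3, 0, 2/5],
b = (118/15, 8/5, 114/35).
Solving gives a_0 = 96/35, a_1 = 12/5, a_2 = 25/7, so
  g(x) = 25*x^2/7 + 12*x/5 + 96/35.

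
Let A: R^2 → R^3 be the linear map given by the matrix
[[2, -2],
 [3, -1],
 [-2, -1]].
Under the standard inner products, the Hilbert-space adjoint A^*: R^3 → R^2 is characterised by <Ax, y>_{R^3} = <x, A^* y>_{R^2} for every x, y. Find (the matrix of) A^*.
A^* = A^T =
[[2, 3, -2],
 [-2, -1, -1]]

For real matrices with standard dot products, the defining identity <Ax, y> = <x, A^* y> gives (Ax)^T y = x^T (A^*) y, i.e. x^T A^T y = x^T (A^*) y. Since this holds for all x, y, we must have A^* = A^T. Therefore
A^* =
[[2, 3, -2],
 [-2, -1, -1]].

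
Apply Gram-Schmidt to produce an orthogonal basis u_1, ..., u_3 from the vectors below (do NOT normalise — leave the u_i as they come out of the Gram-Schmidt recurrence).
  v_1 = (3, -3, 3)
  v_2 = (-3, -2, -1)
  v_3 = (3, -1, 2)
Orthogonal basis:
  u_1 = (3, -3, 3)
  u_2 = (-7/3, -8/3, -1/3)
  u_3 = (3/38, -1/19, -5/38)

Apply the Gram-Schmidt recurrence
  u_1 = v_1
  u_i = v_i − Σ_{j<i} ((v_i · u_j) / (u_j · u_j)) · u_j.

Step by step this gives:
  u_1 = (3, -3, 3)
  u_2 = (-7/3, -8/3, -1/3)
  u_3 = (3/38, -1/19, -5/38)

Orthogonality check:
  u_2 · u_1 = 0 (should be 0)
  u_3 · u_1 = 0 (should be 0)
  u_3 · u_2 = 0 (should be 0)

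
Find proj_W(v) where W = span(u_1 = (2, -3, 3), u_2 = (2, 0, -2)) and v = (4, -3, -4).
proj_W(v) = (217/43, -54/43, -127/43)

Set up U = [u_1 | ... | u_2] ∈ R^(3×2). The projector onto W = col(U) is P = U (U^T U)^(-1) U^T.
Compute U^T U =
  [22, -2]
  [-2, 8],
and U^T v = (5, 16).
Solve U^T U · c = U^T v for the coefficients: c = (18/43, 181/86). The projection is proj_W(v) = U c.
Check: (v - proj_W(v)) · u_1 = 0  (should be 0).
Check: (v - proj_W(v)) · u_2 = 0  (should be 0).
Result: proj_W(v) = (217/43, -54/43, -127/43).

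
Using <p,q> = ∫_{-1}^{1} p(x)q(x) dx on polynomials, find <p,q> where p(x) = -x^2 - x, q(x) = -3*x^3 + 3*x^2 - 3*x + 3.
<p,q> = 0

Expand the product: p(x)·q(x) = 3*x^5 - 3*x.
∫_{-1}^{1} of each monomial x^k gives [2/(k+1) if k even, 0 if k odd]. Integrating term-by-term (or equivalently evaluating the antiderivative F(x) = x^6/2 - 3*x^2/2 at the endpoints):
  F(1) − F(−1) = -1 − (-1) = 0.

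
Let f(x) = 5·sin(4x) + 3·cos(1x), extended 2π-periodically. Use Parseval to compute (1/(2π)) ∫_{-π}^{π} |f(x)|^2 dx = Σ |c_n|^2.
Σ |c_n|^2 = 17

Expand |f|^2 and use orthogonality of {sin(nx), cos(mx)} on [-π, π]:
  ∫_{-π}^{π} sin(nx)^2 dx = π, ∫ cos(mx)^2 dx = π, and cross terms integrate to 0.
So ∫_{-π}^{π} f(x)^2 dx = 5^2 · π + 3^2 · π = (25 + 9)π.
Divide by 2π: (25 + 9)/2 = 17.
By Parseval, this equals Σ |c_n|^2.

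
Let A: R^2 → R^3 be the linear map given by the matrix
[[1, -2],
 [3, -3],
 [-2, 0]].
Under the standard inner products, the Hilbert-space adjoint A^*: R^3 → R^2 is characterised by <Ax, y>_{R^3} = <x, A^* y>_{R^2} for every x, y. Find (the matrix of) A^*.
A^* = A^T =
[[1, 3, -2],
 [-2, -3, 0]]

For real matrices with standard dot products, the defining identity <Ax, y> = <x, A^* y> gives (Ax)^T y = x^T (A^*) y, i.e. x^T A^T y = x^T (A^*) y. Since this holds for all x, y, we must have A^* = A^T. Therefore
A^* =
[[1, 3, -2],
 [-2, -3, 0]].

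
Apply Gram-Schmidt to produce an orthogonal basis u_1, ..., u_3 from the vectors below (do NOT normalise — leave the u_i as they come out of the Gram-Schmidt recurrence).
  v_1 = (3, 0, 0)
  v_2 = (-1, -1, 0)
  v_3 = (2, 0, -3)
Orthogonal basis:
  u_1 = (3, 0, 0)
  u_2 = (0, -1, 0)
  u_3 = (0, 0, -3)

Apply the Gram-Schmidt recurrence
  u_1 = v_1
  u_i = v_i − Σ_{j<i} ((v_i · u_j) / (u_j · u_j)) · u_j.

Step by step this gives:
  u_1 = (3, 0, 0)
  u_2 = (0, -1, 0)
  u_3 = (0, 0, -3)

Orthogonality check:
  u_2 · u_1 = 0 (should be 0)
  u_3 · u_1 = 0 (should be 0)
  u_3 · u_2 = 0 (should be 0)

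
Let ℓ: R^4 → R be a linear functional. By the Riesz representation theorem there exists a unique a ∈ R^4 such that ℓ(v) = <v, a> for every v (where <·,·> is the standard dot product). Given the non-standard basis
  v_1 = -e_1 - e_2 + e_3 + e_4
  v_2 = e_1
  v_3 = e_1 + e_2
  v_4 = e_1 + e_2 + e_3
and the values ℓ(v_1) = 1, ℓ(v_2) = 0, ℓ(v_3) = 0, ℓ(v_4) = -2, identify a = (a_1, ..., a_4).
a = (0, 0, -2, 3)

Write a = (a_1, ..., a_4) in the standard basis. For each basis vector v_i, ℓ(v_i) = <v_i, a> is a linear equation in the a_j's. Collect the n equations into a matrix system V a = ℓ, where row i of V is v_i (expressed in the standard basis). Since V is invertible (lower-triangular with 1s on the diagonal, up to permutation), solve by back-substitution:
  V =
[[-1, -1, 1, 1],
 [1, 0, 0, 0],
 [1, 1, 0, 0],
 [1, 1, 1, 0]]
  V a = (1, 0, 0, -2)
Solving gives a = (0, 0, -2, 3).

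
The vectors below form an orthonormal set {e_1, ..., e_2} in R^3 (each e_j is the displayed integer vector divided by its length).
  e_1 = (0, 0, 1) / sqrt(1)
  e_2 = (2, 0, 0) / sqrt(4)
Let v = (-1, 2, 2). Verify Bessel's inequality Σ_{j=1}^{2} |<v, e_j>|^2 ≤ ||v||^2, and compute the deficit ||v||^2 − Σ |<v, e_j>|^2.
Σ |<v, e_j>|^2 = 5; ||v||^2 = 9; deficit = 4

Write each e_j = u_j / sqrt(<u_j, u_j>) where u_j is the displayed integer vector. Then <v, e_j> = <v, u_j> / sqrt(<u_j, u_j>), so |<v, e_j>|^2 = <v, u_j>^2 / <u_j, u_j>.
Coefficients: <v, e_1> = 2/sqrt(1), <v, e_2> = -2/sqrt(4).
Square and sum: Σ |<v, e_j>|^2 = 5.
Compute ||v||^2 = v·v = 9.
Deficit = 9 − 5 = 4 ≥ 0, confirming Bessel's inequality. (The deficit equals ||v − Σ <v,e_j> e_j||^2, the squared distance from v to span{e_j}.)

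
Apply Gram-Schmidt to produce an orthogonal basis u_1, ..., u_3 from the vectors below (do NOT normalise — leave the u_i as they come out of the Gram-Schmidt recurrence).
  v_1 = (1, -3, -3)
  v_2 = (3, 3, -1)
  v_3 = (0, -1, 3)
Orthogonal basis:
  u_1 = (1, -3, -3)
  u_2 = (60/19, 48/19, -28/19)
  u_3 = (3/2, -1, 3/2)

Apply the Gram-Schmidt recurrence
  u_1 = v_1
  u_i = v_i − Σ_{j<i} ((v_i · u_j) / (u_j · u_j)) · u_j.

Step by step this gives:
  u_1 = (1, -3, -3)
  u_2 = (60/19, 48/19, -28/19)
  u_3 = (3/2, -1, 3/2)

Orthogonality check:
  u_2 · u_1 = 0 (should be 0)
  u_3 · u_1 = 0 (should be 0)
  u_3 · u_2 = 0 (should be 0)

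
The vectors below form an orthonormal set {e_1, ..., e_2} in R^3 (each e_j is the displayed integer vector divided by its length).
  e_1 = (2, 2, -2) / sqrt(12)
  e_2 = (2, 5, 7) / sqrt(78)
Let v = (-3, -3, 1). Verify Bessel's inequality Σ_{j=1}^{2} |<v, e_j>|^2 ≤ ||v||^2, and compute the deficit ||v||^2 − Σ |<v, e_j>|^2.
Σ |<v, e_j>|^2 = 245/13; ||v||^2 = 19; deficit = 2/13

Write each e_j = u_j / sqrt(<u_j, u_j>) where u_j is the displayed integer vector. Then <v, e_j> = <v, u_j> / sqrt(<u_j, u_j>), so |<v, e_j>|^2 = <v, u_j>^2 / <u_j, u_j>.
Coefficients: <v, e_1> = -14/sqrt(12), <v, e_2> = -14/sqrt(78).
Square and sum: Σ |<v, e_j>|^2 = 245/13.
Compute ||v||^2 = v·v = 19.
Deficit = 19 − 245/13 = 2/13 ≥ 0, confirming Bessel's inequality. (The deficit equals ||v − Σ <v,e_j> e_j||^2, the squared distance from v to span{e_j}.)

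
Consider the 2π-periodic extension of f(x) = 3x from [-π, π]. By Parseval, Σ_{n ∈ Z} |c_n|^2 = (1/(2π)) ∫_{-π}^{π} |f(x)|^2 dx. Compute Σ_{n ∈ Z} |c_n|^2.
Σ |c_n|^2 = 3π^2

Expand and integrate term by term over [-π, π]:
  ∫ (3x)^2 dx = 9·(2π^3/3); ∫ 2·3·(0)·x dx = 0 (odd integrand); ∫ 0^2 dx = 0·2π.
So (1/(2π)) ∫_{-π}^{π} (3x)^2 dx = 9π^2/3 + 0 = 3π^2.
Parseval ⇒ Σ |c_n|^2 = 3π^2.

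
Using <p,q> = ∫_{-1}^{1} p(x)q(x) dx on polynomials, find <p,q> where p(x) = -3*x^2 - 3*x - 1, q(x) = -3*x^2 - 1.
<p,q> = 48/5

Expand the product: p(x)·q(x) = 9*x^4 + 9*x^3 + 6*x^2 + 3*x + 1.
∫_{-1}^{1} of each monomial x^k gives [2/(k+1) if k even, 0 if k odd]. Integrating term-by-term (or equivalently evaluating the antiderivative F(x) = 9*x^5/5 + 9*x^4/4 + 2*x^3 + 3*x^2/2 + x at the endpoints):
  F(1) − F(−1) = 171/20 − (-21/20) = 48/5.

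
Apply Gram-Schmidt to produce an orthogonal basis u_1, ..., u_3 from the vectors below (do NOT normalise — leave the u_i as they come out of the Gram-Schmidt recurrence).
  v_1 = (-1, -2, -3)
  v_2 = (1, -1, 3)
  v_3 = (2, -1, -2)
Orthogonal basis:
  u_1 = (-1, -2, -3)
  u_2 = (3/7, -15/7, 9/7)
  u_3 = (12/5, 0, -4/5)

Apply the Gram-Schmidt recurrence
  u_1 = v_1
  u_i = v_i − Σ_{j<i} ((v_i · u_j) / (u_j · u_j)) · u_j.

Step by step this gives:
  u_1 = (-1, -2, -3)
  u_2 = (3/7, -15/7, 9/7)
  u_3 = (12/5, 0, -4/5)

Orthogonality check:
  u_2 · u_1 = 0 (should be 0)
  u_3 · u_1 = 0 (should be 0)
  u_3 · u_2 = 0 (should be 0)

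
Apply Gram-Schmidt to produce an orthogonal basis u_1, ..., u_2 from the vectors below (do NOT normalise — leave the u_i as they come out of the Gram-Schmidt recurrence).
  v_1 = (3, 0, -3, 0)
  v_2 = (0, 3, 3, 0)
Orthogonal basis:
  u_1 = (3, 0, -3, 0)
  u_2 = (3/2, 3, 3/2, 0)

Apply the Gram-Schmidt recurrence
  u_1 = v_1
  u_i = v_i − Σ_{j<i} ((v_i · u_j) / (u_j · u_j)) · u_j.

Step by step this gives:
  u_1 = (3, 0, -3, 0)
  u_2 = (3/2, 3, 3/2, 0)

Orthogonality check:
  u_2 · u_1 = 0 (should be 0)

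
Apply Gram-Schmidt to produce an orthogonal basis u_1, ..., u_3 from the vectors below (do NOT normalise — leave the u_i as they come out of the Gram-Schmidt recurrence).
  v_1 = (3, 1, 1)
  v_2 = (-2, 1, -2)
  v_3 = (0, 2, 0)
Orthogonal basis:
  u_1 = (3, 1, 1)
  u_2 = (-1/11, 18/11, -15/11)
  u_3 = (-12/25, 16/25, 4/5)

Apply the Gram-Schmidt recurrence
  u_1 = v_1
  u_i = v_i − Σ_{j<i} ((v_i · u_j) / (u_j · u_j)) · u_j.

Step by step this gives:
  u_1 = (3, 1, 1)
  u_2 = (-1/11, 18/11, -15/11)
  u_3 = (-12/25, 16/25, 4/5)

Orthogonality check:
  u_2 · u_1 = 0 (should be 0)
  u_3 · u_1 = 0 (should be 0)
  u_3 · u_2 = 0 (should be 0)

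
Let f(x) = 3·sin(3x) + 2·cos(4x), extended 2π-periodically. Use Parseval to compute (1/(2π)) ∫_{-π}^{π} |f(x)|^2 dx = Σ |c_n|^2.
Σ |c_n|^2 = 13/2

Expand |f|^2 and use orthogonality of {sin(nx), cos(mx)} on [-π, π]:
  ∫_{-π}^{π} sin(nx)^2 dx = π, ∫ cos(mx)^2 dx = π, and cross terms integrate to 0.
So ∫_{-π}^{π} f(x)^2 dx = 3^2 · π + 2^2 · π = (9 + 4)π.
Divide by 2π: (9 + 4)/2 = 13/2.
By Parseval, this equals Σ |c_n|^2.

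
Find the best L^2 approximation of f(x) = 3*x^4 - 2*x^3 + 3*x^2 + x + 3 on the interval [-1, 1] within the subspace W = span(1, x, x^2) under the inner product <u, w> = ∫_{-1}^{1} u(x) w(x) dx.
g(x) = 39*x^2/7 - x/5 + 96/35

The best approximation g ∈ W is the orthogonal projection of f onto W. Writing g = a_0 + a_1 x + a_2 x^2, the coefficients solve the normal equations G · a = b where
  G_{ij} = <φ_i, φ_j> and b_i = <f, φ_i>, with φ_0 = 1, φ_1 = x, φ_2 = x^2.
G =
  [2, 0, 2/3]
  [0, 2/3, 0]
  [2/3, 0, 2/5],
b = (46/5, -2/15, 142/35).
Solving gives a_0 = 96/35, a_1 = -1/5, a_2 = 39/7, so
  g(x) = 39*x^2/7 - x/5 + 96/35.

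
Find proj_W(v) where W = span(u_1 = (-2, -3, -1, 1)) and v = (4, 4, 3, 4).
proj_W(v) = (38/15, 19/5, 19/15, -19/15)

Set up U = [u_1 | ... | u_1] ∈ R^(4×1). The projector onto W = col(U) is P = U (U^T U)^(-1) U^T.
Compute U^T U =
  [15],
and U^T v = (-19).
Solve U^T U · c = U^T v for the coefficients: c = (-19/15). The projection is proj_W(v) = U c.
Check: (v - proj_W(v)) · u_1 = 0  (should be 0).
Result: proj_W(v) = (38/15, 19/5, 19/15, -19/15).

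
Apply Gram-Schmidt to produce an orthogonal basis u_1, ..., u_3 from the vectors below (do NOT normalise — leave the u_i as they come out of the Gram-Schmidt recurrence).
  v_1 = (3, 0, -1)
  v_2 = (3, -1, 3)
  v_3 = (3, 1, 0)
Orthogonal basis:
  u_1 = (3, 0, -1)
  u_2 = (6/5, -1, 18/5)
  u_3 = (15/154, 90/77, 45/154)

Apply the Gram-Schmidt recurrence
  u_1 = v_1
  u_i = v_i − Σ_{j<i} ((v_i · u_j) / (u_j · u_j)) · u_j.

Step by step this gives:
  u_1 = (3, 0, -1)
  u_2 = (6/5, -1, 18/5)
  u_3 = (15/154, 90/77, 45/154)

Orthogonality check:
  u_2 · u_1 = 0 (should be 0)
  u_3 · u_1 = 0 (should be 0)
  u_3 · u_2 = 0 (should be 0)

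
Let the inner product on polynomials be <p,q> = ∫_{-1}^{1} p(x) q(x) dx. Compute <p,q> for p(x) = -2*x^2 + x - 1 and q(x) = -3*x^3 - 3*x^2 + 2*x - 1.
<p,q> = 118/15

Expand the product: p(x)·q(x) = 6*x^5 + 3*x^4 - 4*x^3 + 7*x^2 - 3*x + 1.
∫_{-1}^{1} of each monomial x^k gives [2/(k+1) if k even, 0 if k odd]. Integrating term-by-term (or equivalently evaluating the antiderivative F(x) = x^6 + 3*x^5/5 - x^4 + 7*x^3/3 - 3*x^2/2 + x at the endpoints):
  F(1) − F(−1) = 73/30 − (-163/30) = 118/15.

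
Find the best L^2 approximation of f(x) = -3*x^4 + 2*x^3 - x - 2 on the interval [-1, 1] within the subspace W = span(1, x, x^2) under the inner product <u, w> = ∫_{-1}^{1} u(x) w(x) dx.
g(x) = -18*x^2/7 + x/5 - 61/35

The best approximation g ∈ W is the orthogonal projection of f onto W. Writing g = a_0 + a_1 x + a_2 x^2, the coefficients solve the normal equations G · a = b where
  G_{ij} = <φ_i, φ_j> and b_i = <f, φ_i>, with φ_0 = 1, φ_1 = x, φ_2 = x^2.
G =
  [2, 0, 2/3]
  [0, 2/3, 0]
  [2/3, 0, 2/5],
b = (-26/5, 2/15, -46/21).
Solving gives a_0 = -61/35, a_1 = 1/5, a_2 = -18/7, so
  g(x) = -18*x^2/7 + x/5 - 61/35.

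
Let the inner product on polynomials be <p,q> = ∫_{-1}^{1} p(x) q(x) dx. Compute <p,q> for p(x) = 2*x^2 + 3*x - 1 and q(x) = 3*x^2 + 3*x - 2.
<p,q> = 116/15

Expand the product: p(x)·q(x) = 6*x^4 + 15*x^3 + 2*x^2 - 9*x + 2.
∫_{-1}^{1} of each monomial x^k gives [2/(k+1) if k even, 0 if k odd]. Integrating term-by-term (or equivalently evaluating the antiderivative F(x) = 6*x^5/5 + 15*x^4/4 + 2*x^3/3 - 9*x^2/2 + 2*x at the endpoints):
  F(1) − F(−1) = 187/60 − (-277/60) = 116/15.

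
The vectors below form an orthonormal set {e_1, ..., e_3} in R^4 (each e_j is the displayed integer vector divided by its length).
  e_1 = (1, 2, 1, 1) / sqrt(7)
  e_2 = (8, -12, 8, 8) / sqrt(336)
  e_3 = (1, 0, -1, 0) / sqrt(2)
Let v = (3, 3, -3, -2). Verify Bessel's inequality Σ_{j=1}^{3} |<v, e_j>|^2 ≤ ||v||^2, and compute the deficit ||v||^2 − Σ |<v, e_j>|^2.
Σ |<v, e_j>|^2 = 85/3; ||v||^2 = 31; deficit = 8/3

Write each e_j = u_j / sqrt(<u_j, u_j>) where u_j is the displayed integer vector. Then <v, e_j> = <v, u_j> / sqrt(<u_j, u_j>), so |<v, e_j>|^2 = <v, u_j>^2 / <u_j, u_j>.
Coefficients: <v, e_1> = 4/sqrt(7), <v, e_2> = -52/sqrt(336), <v, e_3> = 6/sqrt(2).
Square and sum: Σ |<v, e_j>|^2 = 85/3.
Compute ||v||^2 = v·v = 31.
Deficit = 31 − 85/3 = 8/3 ≥ 0, confirming Bessel's inequality. (The deficit equals ||v − Σ <v,e_j> e_j||^2, the squared distance from v to span{e_j}.)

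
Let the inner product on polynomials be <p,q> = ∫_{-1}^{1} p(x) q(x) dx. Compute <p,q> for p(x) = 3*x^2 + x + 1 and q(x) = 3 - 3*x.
<p,q> = 10

Expand the product: p(x)·q(x) = -9*x^3 + 6*x^2 + 3.
∫_{-1}^{1} of each monomial x^k gives [2/(k+1) if k even, 0 if k odd]. Integrating term-by-term (or equivalently evaluating the antiderivative F(x) = -9*x^4/4 + 2*x^3 + 3*x at the endpoints):
  F(1) − F(−1) = 11/4 − (-29/4) = 10.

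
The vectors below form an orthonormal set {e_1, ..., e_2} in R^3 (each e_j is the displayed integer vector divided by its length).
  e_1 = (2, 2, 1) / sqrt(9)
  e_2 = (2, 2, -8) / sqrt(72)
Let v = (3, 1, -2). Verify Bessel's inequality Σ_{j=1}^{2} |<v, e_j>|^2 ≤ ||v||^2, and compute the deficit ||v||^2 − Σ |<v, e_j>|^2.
Σ |<v, e_j>|^2 = 12; ||v||^2 = 14; deficit = 2

Write each e_j = u_j / sqrt(<u_j, u_j>) where u_j is the displayed integer vector. Then <v, e_j> = <v, u_j> / sqrt(<u_j, u_j>), so |<v, e_j>|^2 = <v, u_j>^2 / <u_j, u_j>.
Coefficients: <v, e_1> = 6/sqrt(9), <v, e_2> = 24/sqrt(72).
Square and sum: Σ |<v, e_j>|^2 = 12.
Compute ||v||^2 = v·v = 14.
Deficit = 14 − 12 = 2 ≥ 0, confirming Bessel's inequality. (The deficit equals ||v − Σ <v,e_j> e_j||^2, the squared distance from v to span{e_j}.)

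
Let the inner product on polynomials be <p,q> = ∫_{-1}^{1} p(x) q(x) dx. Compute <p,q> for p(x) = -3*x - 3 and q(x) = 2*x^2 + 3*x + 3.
<p,q> = -28

Expand the product: p(x)·q(x) = -6*x^3 - 15*x^2 - 18*x - 9.
∫_{-1}^{1} of each monomial x^k gives [2/(k+1) if k even, 0 if k odd]. Integrating term-by-term (or equivalently evaluating the antiderivative F(x) = -3*x^4/2 - 5*x^3 - 9*x^2 - 9*x at the endpoints):
  F(1) − F(−1) = -49/2 − (7/2) = -28.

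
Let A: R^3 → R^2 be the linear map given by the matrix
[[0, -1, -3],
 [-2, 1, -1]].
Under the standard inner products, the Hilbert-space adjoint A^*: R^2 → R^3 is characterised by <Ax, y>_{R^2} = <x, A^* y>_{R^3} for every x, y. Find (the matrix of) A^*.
A^* = A^T =
[[0, -2],
 [-1, 1],
 [-3, -1]]

For real matrices with standard dot products, the defining identity <Ax, y> = <x, A^* y> gives (Ax)^T y = x^T (A^*) y, i.e. x^T A^T y = x^T (A^*) y. Since this holds for all x, y, we must have A^* = A^T. Therefore
A^* =
[[0, -2],
 [-1, 1],
 [-3, -1]].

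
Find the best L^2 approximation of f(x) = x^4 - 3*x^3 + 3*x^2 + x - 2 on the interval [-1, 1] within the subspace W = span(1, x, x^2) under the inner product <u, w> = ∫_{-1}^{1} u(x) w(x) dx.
g(x) = 27*x^2/7 - 4*x/5 - 73/35

The best approximation g ∈ W is the orthogonal projection of f onto W. Writing g = a_0 + a_1 x + a_2 x^2, the coefficients solve the normal equations G · a = b where
  G_{ij} = <φ_i, φ_j> and b_i = <f, φ_i>, with φ_0 = 1, φ_1 = x, φ_2 = x^2.
G =
  [2, 0, 2/3]
  [0, 2/3, 0]
  [2/3, 0, 2/5],
b = (-8/5, -8/15, 16/105).
Solving gives a_0 = -73/35, a_1 = -4/5, a_2 = 27/7, so
  g(x) = 27*x^2/7 - 4*x/5 - 73/35.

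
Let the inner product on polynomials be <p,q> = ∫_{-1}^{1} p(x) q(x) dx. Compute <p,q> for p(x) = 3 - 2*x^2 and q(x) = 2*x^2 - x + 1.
<p,q> = 106/15

Expand the product: p(x)·q(x) = -4*x^4 + 2*x^3 + 4*x^2 - 3*x + 3.
∫_{-1}^{1} of each monomial x^k gives [2/(k+1) if k even, 0 if k odd]. Integrating term-by-term (or equivalently evaluating the antiderivative F(x) = -4*x^5/5 + x^4/2 + 4*x^3/3 - 3*x^2/2 + 3*x at the endpoints):
  F(1) − F(−1) = 38/15 − (-68/15) = 106/15.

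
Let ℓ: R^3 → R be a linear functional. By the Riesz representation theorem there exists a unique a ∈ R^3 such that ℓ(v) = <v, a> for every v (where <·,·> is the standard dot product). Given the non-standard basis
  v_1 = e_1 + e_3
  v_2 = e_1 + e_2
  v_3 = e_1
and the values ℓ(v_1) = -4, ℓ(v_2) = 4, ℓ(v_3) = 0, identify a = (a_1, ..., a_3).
a = (0, 4, -4)

Write a = (a_1, ..., a_3) in the standard basis. For each basis vector v_i, ℓ(v_i) = <v_i, a> is a linear equation in the a_j's. Collect the n equations into a matrix system V a = ℓ, where row i of V is v_i (expressed in the standard basis). Since V is invertible (lower-triangular with 1s on the diagonal, up to permutation), solve by back-substitution:
  V =
[[1, 0, 1],
 [1, 1, 0],
 [1, 0, 0]]
  V a = (-4, 4, 0)
Solving gives a = (0, 4, -4).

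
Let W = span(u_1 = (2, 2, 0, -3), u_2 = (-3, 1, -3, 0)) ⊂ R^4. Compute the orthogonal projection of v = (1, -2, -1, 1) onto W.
proj_W(v) = (-44/307, -260/307, 162/307, 309/307)

Set up U = [u_1 | ... | u_2] ∈ R^(4×2). The projector onto W = col(U) is P = U (U^T U)^(-1) U^T.
Compute U^T U =
  [17, -4]
  [-4, 19],
and U^T v = (-5, -2).
Solve U^T U · c = U^T v for the coefficients: c = (-103/307, -54/307). The projection is proj_W(v) = U c.
Check: (v - proj_W(v)) · u_1 = 0  (should be 0).
Check: (v - proj_W(v)) · u_2 = 0  (should be 0).
Result: proj_W(v) = (-44/307, -260/307, 162/307, 309/307).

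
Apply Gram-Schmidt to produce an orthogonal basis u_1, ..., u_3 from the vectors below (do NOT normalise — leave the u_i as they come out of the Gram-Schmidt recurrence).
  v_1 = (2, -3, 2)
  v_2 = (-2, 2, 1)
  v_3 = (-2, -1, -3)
Orthogonal basis:
  u_1 = (2, -3, 2)
  u_2 = (-18/17, 10/17, 33/17)
  u_3 = (-182/89, -156/89, -52/89)

Apply the Gram-Schmidt recurrence
  u_1 = v_1
  u_i = v_i − Σ_{j<i} ((v_i · u_j) / (u_j · u_j)) · u_j.

Step by step this gives:
  u_1 = (2, -3, 2)
  u_2 = (-18/17, 10/17, 33/17)
  u_3 = (-182/89, -156/89, -52/89)

Orthogonality check:
  u_2 · u_1 = 0 (should be 0)
  u_3 · u_1 = 0 (should be 0)
  u_3 · u_2 = 0 (should be 0)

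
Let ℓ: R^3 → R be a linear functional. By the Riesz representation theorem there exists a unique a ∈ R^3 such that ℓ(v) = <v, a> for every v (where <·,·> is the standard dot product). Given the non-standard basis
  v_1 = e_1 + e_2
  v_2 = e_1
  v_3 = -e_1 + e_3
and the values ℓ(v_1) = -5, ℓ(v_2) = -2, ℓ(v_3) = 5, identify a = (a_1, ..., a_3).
a = (-2, -3, 3)

Write a = (a_1, ..., a_3) in the standard basis. For each basis vector v_i, ℓ(v_i) = <v_i, a> is a linear equation in the a_j's. Collect the n equations into a matrix system V a = ℓ, where row i of V is v_i (expressed in the standard basis). Since V is invertible (lower-triangular with 1s on the diagonal, up to permutation), solve by back-substitution:
  V =
[[1, 1, 0],
 [1, 0, 0],
 [-1, 0, 1]]
  V a = (-5, -2, 5)
Solving gives a = (-2, -3, 3).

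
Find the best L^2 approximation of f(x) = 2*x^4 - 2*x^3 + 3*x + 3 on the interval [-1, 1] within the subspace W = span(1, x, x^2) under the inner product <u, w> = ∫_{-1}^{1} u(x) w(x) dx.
g(x) = 12*x^2/7 + 9*x/5 + 99/35

The best approximation g ∈ W is the orthogonal projection of f onto W. Writing g = a_0 + a_1 x + a_2 x^2, the coefficients solve the normal equations G · a = b where
  G_{ij} = <φ_i, φ_j> and b_i = <f, φ_i>, with φ_0 = 1, φ_1 = x, φ_2 = x^2.
G =
  [2, 0, 2/3]
  [0, 2/3, 0]
  [2/3, 0, 2/5],
b = (34/5, 6/5, 18/7).
Solving gives a_0 = 99/35, a_1 = 9/5, a_2 = 12/7, so
  g(x) = 12*x^2/7 + 9*x/5 + 99/35.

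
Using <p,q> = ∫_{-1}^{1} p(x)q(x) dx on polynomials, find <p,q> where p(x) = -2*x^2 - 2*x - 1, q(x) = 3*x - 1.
<p,q> = -2/3

Expand the product: p(x)·q(x) = -6*x^3 - 4*x^2 - x + 1.
∫_{-1}^{1} of each monomial x^k gives [2/(k+1) if k even, 0 if k odd]. Integrating term-by-term (or equivalently evaluating the antiderivative F(x) = -3*x^4/2 - 4*x^3/3 - x^2/2 + x at the endpoints):
  F(1) − F(−1) = -7/3 − (-5/3) = -2/3.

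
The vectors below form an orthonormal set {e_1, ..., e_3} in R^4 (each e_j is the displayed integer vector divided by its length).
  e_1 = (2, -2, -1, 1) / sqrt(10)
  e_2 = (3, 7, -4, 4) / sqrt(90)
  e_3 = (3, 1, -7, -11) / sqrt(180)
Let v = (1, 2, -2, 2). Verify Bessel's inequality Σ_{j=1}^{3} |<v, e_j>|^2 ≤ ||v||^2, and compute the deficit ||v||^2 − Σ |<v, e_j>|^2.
Σ |<v, e_j>|^2 = 251/20; ||v||^2 = 13; deficit = 9/20

Write each e_j = u_j / sqrt(<u_j, u_j>) where u_j is the displayed integer vector. Then <v, e_j> = <v, u_j> / sqrt(<u_j, u_j>), so |<v, e_j>|^2 = <v, u_j>^2 / <u_j, u_j>.
Coefficients: <v, e_1> = 2/sqrt(10), <v, e_2> = 33/sqrt(90), <v, e_3> = -3/sqrt(180).
Square and sum: Σ |<v, e_j>|^2 = 251/20.
Compute ||v||^2 = v·v = 13.
Deficit = 13 − 251/20 = 9/20 ≥ 0, confirming Bessel's inequality. (The deficit equals ||v − Σ <v,e_j> e_j||^2, the squared distance from v to span{e_j}.)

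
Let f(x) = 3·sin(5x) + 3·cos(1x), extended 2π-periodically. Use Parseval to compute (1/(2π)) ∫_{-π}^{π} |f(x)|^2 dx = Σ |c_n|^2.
Σ |c_n|^2 = 9

Expand |f|^2 and use orthogonality of {sin(nx), cos(mx)} on [-π, π]:
  ∫_{-π}^{π} sin(nx)^2 dx = π, ∫ cos(mx)^2 dx = π, and cross terms integrate to 0.
So ∫_{-π}^{π} f(x)^2 dx = 3^2 · π + 3^2 · π = (9 + 9)π.
Divide by 2π: (9 + 9)/2 = 9.
By Parseval, this equals Σ |c_n|^2.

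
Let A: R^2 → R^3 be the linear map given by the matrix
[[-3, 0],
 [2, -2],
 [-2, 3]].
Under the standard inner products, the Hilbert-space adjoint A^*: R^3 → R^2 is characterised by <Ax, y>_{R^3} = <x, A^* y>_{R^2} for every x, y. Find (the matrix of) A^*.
A^* = A^T =
[[-3, 2, -2],
 [0, -2, 3]]

For real matrices with standard dot products, the defining identity <Ax, y> = <x, A^* y> gives (Ax)^T y = x^T (A^*) y, i.e. x^T A^T y = x^T (A^*) y. Since this holds for all x, y, we must have A^* = A^T. Therefore
A^* =
[[-3, 2, -2],
 [0, -2, 3]].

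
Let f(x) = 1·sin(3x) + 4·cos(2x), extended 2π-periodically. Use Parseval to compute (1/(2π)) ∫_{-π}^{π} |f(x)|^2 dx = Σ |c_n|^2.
Σ |c_n|^2 = 17/2

Expand |f|^2 and use orthogonality of {sin(nx), cos(mx)} on [-π, π]:
  ∫_{-π}^{π} sin(nx)^2 dx = π, ∫ cos(mx)^2 dx = π, and cross terms integrate to 0.
So ∫_{-π}^{π} f(x)^2 dx = 1^2 · π + 4^2 · π = (1 + 16)π.
Divide by 2π: (1 + 16)/2 = 17/2.
By Parseval, this equals Σ |c_n|^2.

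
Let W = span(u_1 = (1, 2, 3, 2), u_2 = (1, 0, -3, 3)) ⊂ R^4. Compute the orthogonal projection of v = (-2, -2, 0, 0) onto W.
proj_W(v) = (-83/169, -118/169, -105/169, -190/169)

Set up U = [u_1 | ... | u_2] ∈ R^(4×2). The projector onto W = col(U) is P = U (U^T U)^(-1) U^T.
Compute U^T U =
  [18, -2]
  [-2, 19],
and U^T v = (-6, -2).
Solve U^T U · c = U^T v for the coefficients: c = (-59/169, -24/169). The projection is proj_W(v) = U c.
Check: (v - proj_W(v)) · u_1 = 0  (should be 0).
Check: (v - proj_W(v)) · u_2 = 0  (should be 0).
Result: proj_W(v) = (-83/169, -118/169, -105/169, -190/169).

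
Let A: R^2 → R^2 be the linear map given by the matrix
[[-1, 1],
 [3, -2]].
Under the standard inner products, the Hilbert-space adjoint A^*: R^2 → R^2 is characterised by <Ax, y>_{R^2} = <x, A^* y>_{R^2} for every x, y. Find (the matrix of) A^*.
A^* = A^T =
[[-1, 3],
 [1, -2]]

For real matrices with standard dot products, the defining identity <Ax, y> = <x, A^* y> gives (Ax)^T y = x^T (A^*) y, i.e. x^T A^T y = x^T (A^*) y. Since this holds for all x, y, we must have A^* = A^T. Therefore
A^* =
[[-1, 3],
 [1, -2]].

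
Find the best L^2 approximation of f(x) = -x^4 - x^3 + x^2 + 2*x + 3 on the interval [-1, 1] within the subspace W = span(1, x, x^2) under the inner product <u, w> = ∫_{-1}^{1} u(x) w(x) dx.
g(x) = x^2/7 + 7*x/5 + 108/35

The best approximation g ∈ W is the orthogonal projection of f onto W. Writing g = a_0 + a_1 x + a_2 x^2, the coefficients solve the normal equations G · a = b where
  G_{ij} = <φ_i, φ_j> and b_i = <f, φ_i>, with φ_0 = 1, φ_1 = x, φ_2 = x^2.
G =
  [2, 0, 2/3]
  [0, 2/3, 0]
  [2/3, 0, 2/5],
b = (94/15, 14/15, 74/35).
Solving gives a_0 = 108/35, a_1 = 7/5, a_2 = 1/7, so
  g(x) = x^2/7 + 7*x/5 + 108/35.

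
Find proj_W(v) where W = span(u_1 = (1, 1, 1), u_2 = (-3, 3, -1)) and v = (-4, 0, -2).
proj_W(v) = (-26/7, 1/7, -17/7)

Set up U = [u_1 | ... | u_2] ∈ R^(3×2). The projector onto W = col(U) is P = U (U^T U)^(-1) U^T.
Compute U^T U =
  [3, -1]
  [-1, 19],
and U^T v = (-6, 14).
Solve U^T U · c = U^T v for the coefficients: c = (-25/14, 9/14). The projection is proj_W(v) = U c.
Check: (v - proj_W(v)) · u_1 = 0  (should be 0).
Check: (v - proj_W(v)) · u_2 = 0  (should be 0).
Result: proj_W(v) = (-26/7, 1/7, -17/7).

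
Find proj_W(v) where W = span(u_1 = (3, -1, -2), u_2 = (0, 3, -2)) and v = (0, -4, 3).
proj_W(v) = (-24/181, -742/181, 516/181)

Set up U = [u_1 | ... | u_2] ∈ R^(3×2). The projector onto W = col(U) is P = U (U^T U)^(-1) U^T.
Compute U^T U =
  [14, 1]
  [1, 13],
and U^T v = (-2, -18).
Solve U^T U · c = U^T v for the coefficients: c = (-8/181, -250/181). The projection is proj_W(v) = U c.
Check: (v - proj_W(v)) · u_1 = 0  (should be 0).
Check: (v - proj_W(v)) · u_2 = 0  (should be 0).
Result: proj_W(v) = (-24/181, -742/181, 516/181).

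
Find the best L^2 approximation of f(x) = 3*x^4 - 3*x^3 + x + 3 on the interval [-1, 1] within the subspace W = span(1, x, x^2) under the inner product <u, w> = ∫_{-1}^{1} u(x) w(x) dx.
g(x) = 18*x^2/7 - 4*x/5 + 96/35

The best approximation g ∈ W is the orthogonal projection of f onto W. Writing g = a_0 + a_1 x + a_2 x^2, the coefficients solve the normal equations G · a = b where
  G_{ij} = <φ_i, φ_j> and b_i = <f, φ_i>, with φ_0 = 1, φ_1 = x, φ_2 = x^2.
G =
  [2, 0, 2/3]
  [0, 2/3, 0]
  [2/3, 0, 2/5],
b = (36/5, -8/15, 20/7).
Solving gives a_0 = 96/35, a_1 = -4/5, a_2 = 18/7, so
  g(x) = 18*x^2/7 - 4*x/5 + 96/35.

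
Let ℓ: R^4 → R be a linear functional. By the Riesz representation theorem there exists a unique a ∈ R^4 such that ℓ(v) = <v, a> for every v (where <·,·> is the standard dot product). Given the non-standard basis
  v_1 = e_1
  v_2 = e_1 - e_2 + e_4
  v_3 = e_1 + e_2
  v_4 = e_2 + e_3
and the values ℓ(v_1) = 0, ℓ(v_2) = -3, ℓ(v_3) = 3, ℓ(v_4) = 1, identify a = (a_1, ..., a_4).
a = (0, 3, -2, 0)

Write a = (a_1, ..., a_4) in the standard basis. For each basis vector v_i, ℓ(v_i) = <v_i, a> is a linear equation in the a_j's. Collect the n equations into a matrix system V a = ℓ, where row i of V is v_i (expressed in the standard basis). Since V is invertible (lower-triangular with 1s on the diagonal, up to permutation), solve by back-substitution:
  V =
[[1, 0, 0, 0],
 [1, -1, 0, 1],
 [1, 1, 0, 0],
 [0, 1, 1, 0]]
  V a = (0, -3, 3, 1)
Solving gives a = (0, 3, -2, 0).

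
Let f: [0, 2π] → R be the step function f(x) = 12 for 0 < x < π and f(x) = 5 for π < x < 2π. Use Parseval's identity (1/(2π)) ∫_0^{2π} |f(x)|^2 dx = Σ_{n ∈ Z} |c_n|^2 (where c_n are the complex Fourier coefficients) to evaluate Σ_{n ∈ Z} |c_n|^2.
Σ |c_n|^2 = 169/2

Parseval equates the L^2 energy of f (normalised by 1/(2π)) with the ℓ^2 sum of its Fourier coefficients: (1/(2π)) ∫_0^{2π} |f|^2 = Σ |c_n|^2.
Compute the left side: (1/(2π)) [∫_0^π 12^2 dx + ∫_π^{2π} 5^2 dx] = (1/(2π)) · (144π + 25π) = (144 + 25)/2 = 169/2.
So Σ_{n ∈ Z} |c_n|^2 = 169/2.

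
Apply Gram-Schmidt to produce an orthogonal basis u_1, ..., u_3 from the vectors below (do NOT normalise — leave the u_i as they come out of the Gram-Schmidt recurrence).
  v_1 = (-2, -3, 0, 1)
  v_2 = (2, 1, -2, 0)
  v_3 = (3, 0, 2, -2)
Orthogonal basis:
  u_1 = (-2, -3, 0, 1)
  u_2 = (1, -1/2, -2, 1/2)
  u_3 = (171/77, -146/77, 14/11, -96/77)

Apply the Gram-Schmidt recurrence
  u_1 = v_1
  u_i = v_i − Σ_{j<i} ((v_i · u_j) / (u_j · u_j)) · u_j.

Step by step this gives:
  u_1 = (-2, -3, 0, 1)
  u_2 = (1, -1/2, -2, 1/2)
  u_3 = (171/77, -146/77, 14/11, -96/77)

Orthogonality check:
  u_2 · u_1 = 0 (should be 0)
  u_3 · u_1 = 0 (should be 0)
  u_3 · u_2 = 0 (should be 0)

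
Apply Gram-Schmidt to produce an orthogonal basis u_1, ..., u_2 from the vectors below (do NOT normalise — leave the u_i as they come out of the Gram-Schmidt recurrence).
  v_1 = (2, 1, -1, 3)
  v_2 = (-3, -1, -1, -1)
Orthogonal basis:
  u_1 = (2, 1, -1, 3)
  u_2 = (-9/5, -2/5, -8/5, 4/5)

Apply the Gram-Schmidt recurrence
  u_1 = v_1
  u_i = v_i − Σ_{j<i} ((v_i · u_j) / (u_j · u_j)) · u_j.

Step by step this gives:
  u_1 = (2, 1, -1, 3)
  u_2 = (-9/5, -2/5, -8/5, 4/5)

Orthogonality check:
  u_2 · u_1 = 0 (should be 0)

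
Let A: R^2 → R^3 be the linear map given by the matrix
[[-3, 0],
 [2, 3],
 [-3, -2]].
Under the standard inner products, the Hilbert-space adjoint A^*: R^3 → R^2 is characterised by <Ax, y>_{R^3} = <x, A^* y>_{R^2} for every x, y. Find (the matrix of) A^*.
A^* = A^T =
[[-3, 2, -3],
 [0, 3, -2]]

For real matrices with standard dot products, the defining identity <Ax, y> = <x, A^* y> gives (Ax)^T y = x^T (A^*) y, i.e. x^T A^T y = x^T (A^*) y. Since this holds for all x, y, we must have A^* = A^T. Therefore
A^* =
[[-3, 2, -3],
 [0, 3, -2]].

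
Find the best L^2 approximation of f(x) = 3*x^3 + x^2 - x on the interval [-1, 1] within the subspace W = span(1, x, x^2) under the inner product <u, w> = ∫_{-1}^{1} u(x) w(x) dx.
g(x) = x^2 + 4*x/5

The best approximation g ∈ W is the orthogonal projection of f onto W. Writing g = a_0 + a_1 x + a_2 x^2, the coefficients solve the normal equations G · a = b where
  G_{ij} = <φ_i, φ_j> and b_i = <f, φ_i>, with φ_0 = 1, φ_1 = x, φ_2 = x^2.
G =
  [2, 0, 2/3]
  [0, 2/3, 0]
  [2/3, 0, 2/5],
b = (2/3, 8/15, 2/5).
Solving gives a_0 = 0, a_1 = 4/5, a_2 = 1, so
  g(x) = x^2 + 4*x/5.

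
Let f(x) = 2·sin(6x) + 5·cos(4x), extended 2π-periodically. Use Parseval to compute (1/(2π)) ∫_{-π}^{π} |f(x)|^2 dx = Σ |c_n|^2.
Σ |c_n|^2 = 29/2

Expand |f|^2 and use orthogonality of {sin(nx), cos(mx)} on [-π, π]:
  ∫_{-π}^{π} sin(nx)^2 dx = π, ∫ cos(mx)^2 dx = π, and cross terms integrate to 0.
So ∫_{-π}^{π} f(x)^2 dx = 2^2 · π + 5^2 · π = (4 + 25)π.
Divide by 2π: (4 + 25)/2 = 29/2.
By Parseval, this equals Σ |c_n|^2.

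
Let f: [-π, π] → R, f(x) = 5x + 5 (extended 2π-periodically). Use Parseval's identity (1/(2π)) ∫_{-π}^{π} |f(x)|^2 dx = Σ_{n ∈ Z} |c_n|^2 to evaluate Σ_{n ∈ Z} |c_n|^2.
Σ |c_n|^2 = 25π^2/3 + 25

Expand and integrate term by term over [-π, π]:
  ∫ (5x)^2 dx = 25·(2π^3/3); ∫ 2·5·(5)·x dx = 0 (odd integrand); ∫ 5^2 dx = 25·2π.
So (1/(2π)) ∫_{-π}^{π} (5x + 5)^2 dx = 25π^2/3 + 25 = 25π^2/3 + 25.
Parseval ⇒ Σ |c_n|^2 = 25π^2/3 + 25.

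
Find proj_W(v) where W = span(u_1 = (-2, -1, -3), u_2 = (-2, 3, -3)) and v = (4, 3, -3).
proj_W(v) = (-2/13, 3, -3/13)

Set up U = [u_1 | ... | u_2] ∈ R^(3×2). The projector onto W = col(U) is P = U (U^T U)^(-1) U^T.
Compute U^T U =
  [14, 10]
  [10, 22],
and U^T v = (-2, 10).
Solve U^T U · c = U^T v for the coefficients: c = (-9/13, 10/13). The projection is proj_W(v) = U c.
Check: (v - proj_W(v)) · u_1 = 0  (should be 0).
Check: (v - proj_W(v)) · u_2 = 0  (should be 0).
Result: proj_W(v) = (-2/13, 3, -3/13).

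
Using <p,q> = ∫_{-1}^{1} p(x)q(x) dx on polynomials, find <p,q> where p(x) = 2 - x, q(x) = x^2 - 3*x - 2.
<p,q> = -14/3

Expand the product: p(x)·q(x) = -x^3 + 5*x^2 - 4*x - 4.
∫_{-1}^{1} of each monomial x^k gives [2/(k+1) if k even, 0 if k odd]. Integrating term-by-term (or equivalently evaluating the antiderivative F(x) = -x^4/4 + 5*x^3/3 - 2*x^2 - 4*x at the endpoints):
  F(1) − F(−1) = -55/12 − (1/12) = -14/3.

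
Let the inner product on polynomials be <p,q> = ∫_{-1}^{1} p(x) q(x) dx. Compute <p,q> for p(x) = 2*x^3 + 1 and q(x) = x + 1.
<p,q> = 14/5

Expand the product: p(x)·q(x) = 2*x^4 + 2*x^3 + x + 1.
∫_{-1}^{1} of each monomial x^k gives [2/(k+1) if k even, 0 if k odd]. Integrating term-by-term (or equivalently evaluating the antiderivative F(x) = 2*x^5/5 + x^4/2 + x^2/2 + x at the endpoints):
  F(1) − F(−1) = 12/5 − (-2/5) = 14/5.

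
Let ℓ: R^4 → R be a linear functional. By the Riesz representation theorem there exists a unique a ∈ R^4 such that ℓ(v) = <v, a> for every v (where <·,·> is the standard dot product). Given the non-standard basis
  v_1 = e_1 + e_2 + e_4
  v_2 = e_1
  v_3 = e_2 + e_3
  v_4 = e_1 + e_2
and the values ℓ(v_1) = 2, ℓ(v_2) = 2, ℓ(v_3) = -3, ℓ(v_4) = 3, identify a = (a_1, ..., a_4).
a = (2, 1, -4, -1)

Write a = (a_1, ..., a_4) in the standard basis. For each basis vector v_i, ℓ(v_i) = <v_i, a> is a linear equation in the a_j's. Collect the n equations into a matrix system V a = ℓ, where row i of V is v_i (expressed in the standard basis). Since V is invertible (lower-triangular with 1s on the diagonal, up to permutation), solve by back-substitution:
  V =
[[1, 1, 0, 1],
 [1, 0, 0, 0],
 [0, 1, 1, 0],
 [1, 1, 0, 0]]
  V a = (2, 2, -3, 3)
Solving gives a = (2, 1, -4, -1).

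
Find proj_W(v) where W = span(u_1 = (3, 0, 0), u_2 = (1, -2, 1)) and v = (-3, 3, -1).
proj_W(v) = (-3, 14/5, -7/5)

Set up U = [u_1 | ... | u_2] ∈ R^(3×2). The projector onto W = col(U) is P = U (U^T U)^(-1) U^T.
Compute U^T U =
  [9, 3]
  [3, 6],
and U^T v = (-9, -10).
Solve U^T U · c = U^T v for the coefficients: c = (-8/15, -7/5). The projection is proj_W(v) = U c.
Check: (v - proj_W(v)) · u_1 = 0  (should be 0).
Check: (v - proj_W(v)) · u_2 = 0  (should be 0).
Result: proj_W(v) = (-3, 14/5, -7/5).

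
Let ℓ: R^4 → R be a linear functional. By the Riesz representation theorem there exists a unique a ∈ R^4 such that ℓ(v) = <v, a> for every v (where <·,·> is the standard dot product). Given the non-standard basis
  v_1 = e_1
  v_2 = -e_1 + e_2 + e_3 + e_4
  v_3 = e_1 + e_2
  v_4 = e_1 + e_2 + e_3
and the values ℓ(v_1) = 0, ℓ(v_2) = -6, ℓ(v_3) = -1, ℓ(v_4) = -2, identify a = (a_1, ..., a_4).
a = (0, -1, -1, -4)

Write a = (a_1, ..., a_4) in the standard basis. For each basis vector v_i, ℓ(v_i) = <v_i, a> is a linear equation in the a_j's. Collect the n equations into a matrix system V a = ℓ, where row i of V is v_i (expressed in the standard basis). Since V is invertible (lower-triangular with 1s on the diagonal, up to permutation), solve by back-substitution:
  V =
[[1, 0, 0, 0],
 [-1, 1, 1, 1],
 [1, 1, 0, 0],
 [1, 1, 1, 0]]
  V a = (0, -6, -1, -2)
Solving gives a = (0, -1, -1, -4).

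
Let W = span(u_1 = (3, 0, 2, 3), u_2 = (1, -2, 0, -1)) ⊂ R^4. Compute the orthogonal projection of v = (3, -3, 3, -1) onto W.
proj_W(v) = (109/33, -10/3, 12/11, -1/33)

Set up U = [u_1 | ... | u_2] ∈ R^(4×2). The projector onto W = col(U) is P = U (U^T U)^(-1) U^T.
Compute U^T U =
  [22, 0]
  [0, 6],
and U^T v = (12, 10).
Solve U^T U · c = U^T v for the coefficients: c = (6/11, 5/3). The projection is proj_W(v) = U c.
Check: (v - proj_W(v)) · u_1 = 0  (should be 0).
Check: (v - proj_W(v)) · u_2 = 0  (should be 0).
Result: proj_W(v) = (109/33, -10/3, 12/11, -1/33).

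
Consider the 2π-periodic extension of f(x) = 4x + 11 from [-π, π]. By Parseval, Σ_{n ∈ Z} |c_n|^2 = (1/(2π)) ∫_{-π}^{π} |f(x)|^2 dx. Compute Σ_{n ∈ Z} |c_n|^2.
Σ |c_n|^2 = 16π^2/3 + 121

Expand and integrate term by term over [-π, π]:
  ∫ (4x)^2 dx = 16·(2π^3/3); ∫ 2·4·(11)·x dx = 0 (odd integrand); ∫ 11^2 dx = 121·2π.
So (1/(2π)) ∫_{-π}^{π} (4x + 11)^2 dx = 16π^2/3 + 121 = 16π^2/3 + 121.
Parseval ⇒ Σ |c_n|^2 = 16π^2/3 + 121.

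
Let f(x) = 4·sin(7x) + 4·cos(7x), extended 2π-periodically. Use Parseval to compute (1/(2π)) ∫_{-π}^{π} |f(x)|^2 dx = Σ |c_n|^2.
Σ |c_n|^2 = 16

Expand |f|^2 and use orthogonality of {sin(nx), cos(mx)} on [-π, π]:
  ∫_{-π}^{π} sin(nx)^2 dx = π, ∫ cos(mx)^2 dx = π, and cross terms integrate to 0.
So ∫_{-π}^{π} f(x)^2 dx = 4^2 · π + 4^2 · π = (16 + 16)π.
Divide by 2π: (16 + 16)/2 = 16.
By Parseval, this equals Σ |c_n|^2.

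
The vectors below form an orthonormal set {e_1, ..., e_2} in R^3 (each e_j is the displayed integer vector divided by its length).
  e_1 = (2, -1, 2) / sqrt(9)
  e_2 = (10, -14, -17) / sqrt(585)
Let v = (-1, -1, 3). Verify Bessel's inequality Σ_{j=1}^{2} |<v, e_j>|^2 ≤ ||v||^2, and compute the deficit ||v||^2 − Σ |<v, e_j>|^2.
Σ |<v, e_j>|^2 = 426/65; ||v||^2 = 11; deficit = 289/65

Write each e_j = u_j / sqrt(<u_j, u_j>) where u_j is the displayed integer vector. Then <v, e_j> = <v, u_j> / sqrt(<u_j, u_j>), so |<v, e_j>|^2 = <v, u_j>^2 / <u_j, u_j>.
Coefficients: <v, e_1> = 5/sqrt(9), <v, e_2> = -47/sqrt(585).
Square and sum: Σ |<v, e_j>|^2 = 426/65.
Compute ||v||^2 = v·v = 11.
Deficit = 11 − 426/65 = 289/65 ≥ 0, confirming Bessel's inequality. (The deficit equals ||v − Σ <v,e_j> e_j||^2, the squared distance from v to span{e_j}.)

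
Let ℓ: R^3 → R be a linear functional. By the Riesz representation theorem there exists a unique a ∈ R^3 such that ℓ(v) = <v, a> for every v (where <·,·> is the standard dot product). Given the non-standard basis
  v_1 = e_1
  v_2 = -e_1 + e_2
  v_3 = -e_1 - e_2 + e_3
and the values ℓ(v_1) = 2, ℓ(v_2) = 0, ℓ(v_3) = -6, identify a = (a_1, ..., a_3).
a = (2, 2, -2)

Write a = (a_1, ..., a_3) in the standard basis. For each basis vector v_i, ℓ(v_i) = <v_i, a> is a linear equation in the a_j's. Collect the n equations into a matrix system V a = ℓ, where row i of V is v_i (expressed in the standard basis). Since V is invertible (lower-triangular with 1s on the diagonal, up to permutation), solve by back-substitution:
  V =
[[1, 0, 0],
 [-1, 1, 0],
 [-1, -1, 1]]
  V a = (2, 0, -6)
Solving gives a = (2, 2, -2).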